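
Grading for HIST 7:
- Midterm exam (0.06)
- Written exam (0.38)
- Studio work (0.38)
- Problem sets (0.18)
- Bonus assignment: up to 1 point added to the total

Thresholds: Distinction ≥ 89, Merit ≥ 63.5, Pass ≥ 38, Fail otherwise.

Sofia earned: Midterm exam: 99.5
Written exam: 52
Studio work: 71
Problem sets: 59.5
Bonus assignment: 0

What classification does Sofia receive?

Weighted total:
  Midterm exam 99.5 × 0.06 = 5.97
  Written exam 52 × 0.38 = 19.76
  Studio work 71 × 0.38 = 26.98
  Problem sets 59.5 × 0.18 = 10.71
Sum = 63.42
Bonus assignment: 63.42 + 0 = 63.42
63.42 is ≥ 38 and < 63.5 → Pass

Pass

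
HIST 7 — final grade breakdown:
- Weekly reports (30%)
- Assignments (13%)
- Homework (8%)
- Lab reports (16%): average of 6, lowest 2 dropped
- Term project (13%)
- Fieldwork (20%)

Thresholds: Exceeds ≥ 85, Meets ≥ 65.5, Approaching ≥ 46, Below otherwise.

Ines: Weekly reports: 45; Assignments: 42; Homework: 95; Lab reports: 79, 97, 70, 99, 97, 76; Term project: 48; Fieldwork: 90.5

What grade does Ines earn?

Lab reports: drop 70, 76 → average of remaining 4 = 372/4 = 93
Weighted total:
  Weekly reports 45 × 0.3 = 13.5
  Assignments 42 × 0.13 = 5.46
  Homework 95 × 0.08 = 7.6
  Lab reports 93 × 0.16 = 14.88
  Term project 48 × 0.13 = 6.24
  Fieldwork 90.5 × 0.2 = 18.1
Sum = 65.78
65.78 is ≥ 65.5 and < 85 → Meets

Meets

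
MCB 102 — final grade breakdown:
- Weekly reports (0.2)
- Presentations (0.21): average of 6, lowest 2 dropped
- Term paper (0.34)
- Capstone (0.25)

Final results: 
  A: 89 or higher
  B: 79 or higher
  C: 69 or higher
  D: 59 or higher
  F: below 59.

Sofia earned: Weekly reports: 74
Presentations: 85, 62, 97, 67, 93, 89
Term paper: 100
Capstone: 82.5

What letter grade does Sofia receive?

Presentations: drop 62, 67 → average of remaining 4 = 364/4 = 91
Weighted total:
  Weekly reports 74 × 0.2 = 14.8
  Presentations 91 × 0.21 = 19.11
  Term paper 100 × 0.34 = 34
  Capstone 82.5 × 0.25 = 20.625
Sum = 88.535
88.535 is ≥ 79 and < 89 → B

B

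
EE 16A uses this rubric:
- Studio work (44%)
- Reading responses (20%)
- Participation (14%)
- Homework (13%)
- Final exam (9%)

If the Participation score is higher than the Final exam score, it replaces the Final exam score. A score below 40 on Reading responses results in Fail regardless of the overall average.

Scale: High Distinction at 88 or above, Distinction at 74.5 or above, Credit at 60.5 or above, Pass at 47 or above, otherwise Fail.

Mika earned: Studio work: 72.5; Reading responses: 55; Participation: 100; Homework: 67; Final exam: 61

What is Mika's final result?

Participation (100) > Final exam (61), so Final exam counts as 100.
Reading responses score 55 ≥ 40: minimum met.
Weighted total:
  Studio work 72.5 × 0.44 = 31.9
  Reading responses 55 × 0.2 = 11
  Participation 100 × 0.14 = 14
  Homework 67 × 0.13 = 8.71
  Final exam 100 × 0.09 = 9
Sum = 74.61
74.61 is ≥ 74.5 and < 88 → Distinction

Distinction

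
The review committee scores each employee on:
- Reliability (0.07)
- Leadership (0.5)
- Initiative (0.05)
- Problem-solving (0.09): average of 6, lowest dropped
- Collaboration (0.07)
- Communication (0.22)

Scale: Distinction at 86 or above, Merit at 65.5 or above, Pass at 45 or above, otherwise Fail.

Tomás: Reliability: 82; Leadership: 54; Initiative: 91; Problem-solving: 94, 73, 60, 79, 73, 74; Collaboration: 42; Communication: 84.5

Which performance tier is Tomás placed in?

Merit

Problem-solving: drop 60 → average of remaining 5 = 393/5 = 78.6
Weighted total:
  Reliability 82 × 0.07 = 5.74
  Leadership 54 × 0.5 = 27
  Initiative 91 × 0.05 = 4.55
  Problem-solving 78.6 × 0.09 = 7.074
  Collaboration 42 × 0.07 = 2.94
  Communication 84.5 × 0.22 = 18.59
Sum = 65.894
65.894 is ≥ 65.5 and < 86 → Merit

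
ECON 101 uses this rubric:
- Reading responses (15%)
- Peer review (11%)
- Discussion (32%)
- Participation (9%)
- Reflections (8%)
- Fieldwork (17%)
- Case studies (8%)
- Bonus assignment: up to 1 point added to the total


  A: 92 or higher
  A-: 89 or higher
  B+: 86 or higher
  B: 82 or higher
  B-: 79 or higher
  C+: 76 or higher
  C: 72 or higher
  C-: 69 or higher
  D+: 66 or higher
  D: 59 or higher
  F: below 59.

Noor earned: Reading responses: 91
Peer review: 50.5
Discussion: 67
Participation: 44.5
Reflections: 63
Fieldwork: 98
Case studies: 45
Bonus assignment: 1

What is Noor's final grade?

Weighted total:
  Reading responses 91 × 0.15 = 13.65
  Peer review 50.5 × 0.11 = 5.555
  Discussion 67 × 0.32 = 21.44
  Participation 44.5 × 0.09 = 4.005
  Reflections 63 × 0.08 = 5.04
  Fieldwork 98 × 0.17 = 16.66
  Case studies 45 × 0.08 = 3.6
Sum = 69.95
Bonus assignment: 69.95 + 1 = 70.95
70.95 is ≥ 69 and < 72 → C-

C-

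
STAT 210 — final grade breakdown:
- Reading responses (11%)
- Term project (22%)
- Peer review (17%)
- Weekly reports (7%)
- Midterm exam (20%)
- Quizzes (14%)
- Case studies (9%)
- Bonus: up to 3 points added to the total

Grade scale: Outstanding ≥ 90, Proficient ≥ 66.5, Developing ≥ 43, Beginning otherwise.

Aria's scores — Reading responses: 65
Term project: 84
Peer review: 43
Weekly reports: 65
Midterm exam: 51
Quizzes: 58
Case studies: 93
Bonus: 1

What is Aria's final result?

Developing

Weighted total:
  Reading responses 65 × 0.11 = 7.15
  Term project 84 × 0.22 = 18.48
  Peer review 43 × 0.17 = 7.31
  Weekly reports 65 × 0.07 = 4.55
  Midterm exam 51 × 0.2 = 10.2
  Quizzes 58 × 0.14 = 8.12
  Case studies 93 × 0.09 = 8.37
Sum = 64.18
Bonus: 64.18 + 1 = 65.18
65.18 is ≥ 43 and < 66.5 → Developing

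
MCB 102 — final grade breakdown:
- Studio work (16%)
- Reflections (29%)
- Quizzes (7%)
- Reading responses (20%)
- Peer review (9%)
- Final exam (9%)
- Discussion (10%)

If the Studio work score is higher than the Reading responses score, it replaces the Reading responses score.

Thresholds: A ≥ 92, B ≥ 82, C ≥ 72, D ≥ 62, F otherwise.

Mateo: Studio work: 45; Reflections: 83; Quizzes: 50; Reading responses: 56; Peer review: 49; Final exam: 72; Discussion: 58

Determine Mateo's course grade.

D

Studio work (45) ≤ Reading responses (56), so Reading responses stays at 56.
Weighted total:
  Studio work 45 × 0.16 = 7.2
  Reflections 83 × 0.29 = 24.07
  Quizzes 50 × 0.07 = 3.5
  Reading responses 56 × 0.2 = 11.2
  Peer review 49 × 0.09 = 4.41
  Final exam 72 × 0.09 = 6.48
  Discussion 58 × 0.1 = 5.8
Sum = 62.66
62.66 is ≥ 62 and < 72 → D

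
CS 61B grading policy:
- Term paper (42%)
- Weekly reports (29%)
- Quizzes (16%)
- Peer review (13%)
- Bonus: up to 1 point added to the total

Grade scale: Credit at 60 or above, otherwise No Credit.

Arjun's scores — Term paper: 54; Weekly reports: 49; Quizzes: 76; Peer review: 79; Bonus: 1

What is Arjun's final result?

Credit

Weighted total:
  Term paper 54 × 0.42 = 22.68
  Weekly reports 49 × 0.29 = 14.21
  Quizzes 76 × 0.16 = 12.16
  Peer review 79 × 0.13 = 10.27
Sum = 59.32
Bonus: 59.32 + 1 = 60.32
60.32 ≥ 60 → Credit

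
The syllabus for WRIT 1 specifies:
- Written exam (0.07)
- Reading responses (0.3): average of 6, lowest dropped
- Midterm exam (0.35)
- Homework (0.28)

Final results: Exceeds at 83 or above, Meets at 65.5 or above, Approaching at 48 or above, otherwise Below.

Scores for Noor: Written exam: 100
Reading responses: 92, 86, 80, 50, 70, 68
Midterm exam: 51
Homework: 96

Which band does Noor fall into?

Meets

Reading responses: drop 50 → average of remaining 5 = 396/5 = 79.2
Weighted total:
  Written exam 100 × 0.07 = 7
  Reading responses 79.2 × 0.3 = 23.76
  Midterm exam 51 × 0.35 = 17.85
  Homework 96 × 0.28 = 26.88
Sum = 75.49
75.49 is ≥ 65.5 and < 83 → Meets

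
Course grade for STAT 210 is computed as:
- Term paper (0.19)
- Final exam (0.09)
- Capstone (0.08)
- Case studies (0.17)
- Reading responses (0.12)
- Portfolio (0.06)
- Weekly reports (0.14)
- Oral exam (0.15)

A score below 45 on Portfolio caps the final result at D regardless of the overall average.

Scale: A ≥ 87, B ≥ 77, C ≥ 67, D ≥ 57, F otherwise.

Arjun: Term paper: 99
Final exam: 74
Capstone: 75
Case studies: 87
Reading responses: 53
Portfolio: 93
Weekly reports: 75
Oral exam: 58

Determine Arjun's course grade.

Portfolio score 93 ≥ 45: minimum met.
Weighted total:
  Term paper 99 × 0.19 = 18.81
  Final exam 74 × 0.09 = 6.66
  Capstone 75 × 0.08 = 6
  Case studies 87 × 0.17 = 14.79
  Reading responses 53 × 0.12 = 6.36
  Portfolio 93 × 0.06 = 5.58
  Weekly reports 75 × 0.14 = 10.5
  Oral exam 58 × 0.15 = 8.7
Sum = 77.4
77.4 is ≥ 77 and < 87 → B

B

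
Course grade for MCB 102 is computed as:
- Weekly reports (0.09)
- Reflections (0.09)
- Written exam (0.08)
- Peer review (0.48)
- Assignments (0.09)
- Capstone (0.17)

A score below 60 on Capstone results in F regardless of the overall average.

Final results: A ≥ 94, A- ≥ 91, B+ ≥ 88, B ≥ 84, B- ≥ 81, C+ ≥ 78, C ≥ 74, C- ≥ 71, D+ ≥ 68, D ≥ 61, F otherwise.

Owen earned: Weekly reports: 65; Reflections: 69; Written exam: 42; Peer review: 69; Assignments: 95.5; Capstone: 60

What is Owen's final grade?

D

Capstone score 60 ≥ 60: minimum met.
Weighted total:
  Weekly reports 65 × 0.09 = 5.85
  Reflections 69 × 0.09 = 6.21
  Written exam 42 × 0.08 = 3.36
  Peer review 69 × 0.48 = 33.12
  Assignments 95.5 × 0.09 = 8.595
  Capstone 60 × 0.17 = 10.2
Sum = 67.335
67.335 is ≥ 61 and < 68 → D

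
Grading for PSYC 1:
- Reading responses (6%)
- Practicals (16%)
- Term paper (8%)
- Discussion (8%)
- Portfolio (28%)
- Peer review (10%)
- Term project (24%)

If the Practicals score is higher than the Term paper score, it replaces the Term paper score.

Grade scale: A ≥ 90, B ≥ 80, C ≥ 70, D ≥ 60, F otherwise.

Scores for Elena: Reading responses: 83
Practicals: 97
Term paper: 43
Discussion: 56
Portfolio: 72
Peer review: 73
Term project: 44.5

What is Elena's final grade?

Practicals (97) > Term paper (43), so Term paper counts as 97.
Weighted total:
  Reading responses 83 × 0.06 = 4.98
  Practicals 97 × 0.16 = 15.52
  Term paper 97 × 0.08 = 7.76
  Discussion 56 × 0.08 = 4.48
  Portfolio 72 × 0.28 = 20.16
  Peer review 73 × 0.1 = 7.3
  Term project 44.5 × 0.24 = 10.68
Sum = 70.88
70.88 is ≥ 70 and < 80 → C

C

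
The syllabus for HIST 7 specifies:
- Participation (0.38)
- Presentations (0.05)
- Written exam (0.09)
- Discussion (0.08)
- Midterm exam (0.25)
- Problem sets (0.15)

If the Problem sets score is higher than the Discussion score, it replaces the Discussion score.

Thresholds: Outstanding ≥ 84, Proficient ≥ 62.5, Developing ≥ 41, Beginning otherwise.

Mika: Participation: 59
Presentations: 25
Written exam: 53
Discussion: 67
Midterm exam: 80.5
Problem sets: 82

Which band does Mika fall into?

Problem sets (82) > Discussion (67), so Discussion counts as 82.
Weighted total:
  Participation 59 × 0.38 = 22.42
  Presentations 25 × 0.05 = 1.25
  Written exam 53 × 0.09 = 4.77
  Discussion 82 × 0.08 = 6.56
  Midterm exam 80.5 × 0.25 = 20.125
  Problem sets 82 × 0.15 = 12.3
Sum = 67.425
67.425 is ≥ 62.5 and < 84 → Proficient

Proficient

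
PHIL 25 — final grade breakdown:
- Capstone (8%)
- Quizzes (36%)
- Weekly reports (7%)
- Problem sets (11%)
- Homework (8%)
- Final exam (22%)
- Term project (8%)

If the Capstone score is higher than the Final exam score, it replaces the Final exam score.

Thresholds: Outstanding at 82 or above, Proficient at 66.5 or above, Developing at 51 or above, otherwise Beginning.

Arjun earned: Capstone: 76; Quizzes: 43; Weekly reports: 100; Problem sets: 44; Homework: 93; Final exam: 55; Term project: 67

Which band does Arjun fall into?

Developing

Capstone (76) > Final exam (55), so Final exam counts as 76.
Weighted total:
  Capstone 76 × 0.08 = 6.08
  Quizzes 43 × 0.36 = 15.48
  Weekly reports 100 × 0.07 = 7
  Problem sets 44 × 0.11 = 4.84
  Homework 93 × 0.08 = 7.44
  Final exam 76 × 0.22 = 16.72
  Term project 67 × 0.08 = 5.36
Sum = 62.92
62.92 is ≥ 51 and < 66.5 → Developing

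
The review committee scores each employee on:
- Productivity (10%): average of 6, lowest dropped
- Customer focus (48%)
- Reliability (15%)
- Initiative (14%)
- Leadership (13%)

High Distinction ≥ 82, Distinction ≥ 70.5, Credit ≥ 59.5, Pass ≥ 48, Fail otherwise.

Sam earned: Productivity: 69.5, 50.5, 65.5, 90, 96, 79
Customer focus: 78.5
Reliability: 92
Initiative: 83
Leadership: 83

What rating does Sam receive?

Productivity: drop 50.5 → average of remaining 5 = 400/5 = 80
Weighted total:
  Productivity 80 × 0.1 = 8
  Customer focus 78.5 × 0.48 = 37.68
  Reliability 92 × 0.15 = 13.8
  Initiative 83 × 0.14 = 11.62
  Leadership 83 × 0.13 = 10.79
Sum = 81.89
81.89 is ≥ 70.5 and < 82 → Distinction

Distinction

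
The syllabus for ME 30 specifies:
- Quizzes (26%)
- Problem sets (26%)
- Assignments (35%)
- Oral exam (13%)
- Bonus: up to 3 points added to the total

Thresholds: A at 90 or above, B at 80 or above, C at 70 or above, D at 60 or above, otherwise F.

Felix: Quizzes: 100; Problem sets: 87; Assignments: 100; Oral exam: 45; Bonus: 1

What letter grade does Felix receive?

Weighted total:
  Quizzes 100 × 0.26 = 26
  Problem sets 87 × 0.26 = 22.62
  Assignments 100 × 0.35 = 35
  Oral exam 45 × 0.13 = 5.85
Sum = 89.47
Bonus: 89.47 + 1 = 90.47
90.47 ≥ 90 → A

A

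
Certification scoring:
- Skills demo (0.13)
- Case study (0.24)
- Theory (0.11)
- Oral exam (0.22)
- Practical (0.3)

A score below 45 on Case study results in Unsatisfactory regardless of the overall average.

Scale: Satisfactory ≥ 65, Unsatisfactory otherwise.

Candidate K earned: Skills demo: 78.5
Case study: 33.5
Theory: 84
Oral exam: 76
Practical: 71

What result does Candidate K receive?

Case study score 33.5 < 45: minimum not met.
Weighted total:
  Skills demo 78.5 × 0.13 = 10.205
  Case study 33.5 × 0.24 = 8.04
  Theory 84 × 0.11 = 9.24
  Oral exam 76 × 0.22 = 16.72
  Practical 71 × 0.3 = 21.3
Sum = 65.505
Because the Case study minimum was not met, the result is Unsatisfactory.

Unsatisfactory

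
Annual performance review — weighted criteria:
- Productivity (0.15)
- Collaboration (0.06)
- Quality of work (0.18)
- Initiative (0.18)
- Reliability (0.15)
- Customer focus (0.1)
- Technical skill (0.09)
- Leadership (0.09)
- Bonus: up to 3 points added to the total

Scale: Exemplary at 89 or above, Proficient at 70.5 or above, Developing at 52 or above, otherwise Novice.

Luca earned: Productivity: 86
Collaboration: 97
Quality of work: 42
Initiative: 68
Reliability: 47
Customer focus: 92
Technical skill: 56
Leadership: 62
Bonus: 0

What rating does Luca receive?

Developing

Weighted total:
  Productivity 86 × 0.15 = 12.9
  Collaboration 97 × 0.06 = 5.82
  Quality of work 42 × 0.18 = 7.56
  Initiative 68 × 0.18 = 12.24
  Reliability 47 × 0.15 = 7.05
  Customer focus 92 × 0.1 = 9.2
  Technical skill 56 × 0.09 = 5.04
  Leadership 62 × 0.09 = 5.58
Sum = 65.39
Bonus: 65.39 + 0 = 65.39
65.39 is ≥ 52 and < 70.5 → Developing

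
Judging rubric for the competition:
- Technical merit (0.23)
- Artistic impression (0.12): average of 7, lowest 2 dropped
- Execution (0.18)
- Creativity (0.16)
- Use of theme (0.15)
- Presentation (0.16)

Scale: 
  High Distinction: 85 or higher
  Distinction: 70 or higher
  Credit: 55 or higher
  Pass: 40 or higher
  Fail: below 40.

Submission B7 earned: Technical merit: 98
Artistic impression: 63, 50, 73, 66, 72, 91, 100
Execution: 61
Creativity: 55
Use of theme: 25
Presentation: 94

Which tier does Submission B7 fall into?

Artistic impression: drop 50, 63 → average of remaining 5 = 402/5 = 80.4
Weighted total:
  Technical merit 98 × 0.23 = 22.54
  Artistic impression 80.4 × 0.12 = 9.648
  Execution 61 × 0.18 = 10.98
  Creativity 55 × 0.16 = 8.8
  Use of theme 25 × 0.15 = 3.75
  Presentation 94 × 0.16 = 15.04
Sum = 70.758
70.758 is ≥ 70 and < 85 → Distinction

Distinction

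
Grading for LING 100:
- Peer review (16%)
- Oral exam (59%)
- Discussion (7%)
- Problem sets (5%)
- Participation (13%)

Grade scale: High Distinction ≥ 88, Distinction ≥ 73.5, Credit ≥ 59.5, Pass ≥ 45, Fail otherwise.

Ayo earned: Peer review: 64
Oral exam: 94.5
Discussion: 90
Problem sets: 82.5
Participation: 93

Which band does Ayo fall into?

High Distinction

Weighted total:
  Peer review 64 × 0.16 = 10.24
  Oral exam 94.5 × 0.59 = 55.755
  Discussion 90 × 0.07 = 6.3
  Problem sets 82.5 × 0.05 = 4.125
  Participation 93 × 0.13 = 12.09
Sum = 88.51
88.51 ≥ 88 → High Distinction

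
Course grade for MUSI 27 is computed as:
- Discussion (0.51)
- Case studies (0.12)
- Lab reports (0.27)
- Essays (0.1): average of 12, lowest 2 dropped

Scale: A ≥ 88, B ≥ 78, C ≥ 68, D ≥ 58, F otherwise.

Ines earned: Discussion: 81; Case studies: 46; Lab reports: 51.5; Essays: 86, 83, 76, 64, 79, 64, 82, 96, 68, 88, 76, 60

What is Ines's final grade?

C

Essays: drop 60, 64 → average of remaining 10 = 798/10 = 79.8
Weighted total:
  Discussion 81 × 0.51 = 41.31
  Case studies 46 × 0.12 = 5.52
  Lab reports 51.5 × 0.27 = 13.905
  Essays 79.8 × 0.1 = 7.98
Sum = 68.715
68.715 is ≥ 68 and < 78 → C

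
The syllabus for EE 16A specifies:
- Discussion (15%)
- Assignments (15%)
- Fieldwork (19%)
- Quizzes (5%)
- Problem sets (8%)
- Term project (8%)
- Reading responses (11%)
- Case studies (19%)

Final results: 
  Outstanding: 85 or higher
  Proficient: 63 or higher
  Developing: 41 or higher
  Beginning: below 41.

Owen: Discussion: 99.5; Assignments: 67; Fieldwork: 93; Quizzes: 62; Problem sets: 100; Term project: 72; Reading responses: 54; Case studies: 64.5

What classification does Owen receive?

Proficient

Weighted total:
  Discussion 99.5 × 0.15 = 14.925
  Assignments 67 × 0.15 = 10.05
  Fieldwork 93 × 0.19 = 17.67
  Quizzes 62 × 0.05 = 3.1
  Problem sets 100 × 0.08 = 8
  Term project 72 × 0.08 = 5.76
  Reading responses 54 × 0.11 = 5.94
  Case studies 64.5 × 0.19 = 12.255
Sum = 77.7
77.7 is ≥ 63 and < 85 → Proficient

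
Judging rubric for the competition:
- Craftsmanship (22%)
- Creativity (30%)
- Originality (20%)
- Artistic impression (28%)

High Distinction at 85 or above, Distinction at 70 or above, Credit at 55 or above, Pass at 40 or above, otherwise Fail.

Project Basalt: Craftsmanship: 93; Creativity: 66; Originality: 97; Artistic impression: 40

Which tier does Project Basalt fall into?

Distinction

Weighted total:
  Craftsmanship 93 × 0.22 = 20.46
  Creativity 66 × 0.3 = 19.8
  Originality 97 × 0.2 = 19.4
  Artistic impression 40 × 0.28 = 11.2
Sum = 70.86
70.86 is ≥ 70 and < 85 → Distinction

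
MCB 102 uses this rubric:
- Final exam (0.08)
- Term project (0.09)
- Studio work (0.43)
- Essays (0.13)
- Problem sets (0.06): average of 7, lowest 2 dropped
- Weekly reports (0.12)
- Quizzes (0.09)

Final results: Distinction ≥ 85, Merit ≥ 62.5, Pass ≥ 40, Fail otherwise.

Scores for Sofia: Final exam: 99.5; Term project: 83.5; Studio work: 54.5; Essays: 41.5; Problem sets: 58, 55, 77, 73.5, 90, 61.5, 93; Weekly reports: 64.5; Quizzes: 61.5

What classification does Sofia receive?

Problem sets: drop 55, 58 → average of remaining 5 = 395/5 = 79
Weighted total:
  Final exam 99.5 × 0.08 = 7.96
  Term project 83.5 × 0.09 = 7.515
  Studio work 54.5 × 0.43 = 23.435
  Essays 41.5 × 0.13 = 5.395
  Problem sets 79 × 0.06 = 4.74
  Weekly reports 64.5 × 0.12 = 7.74
  Quizzes 61.5 × 0.09 = 5.535
Sum = 62.32
62.32 is ≥ 40 and < 62.5 → Pass

Pass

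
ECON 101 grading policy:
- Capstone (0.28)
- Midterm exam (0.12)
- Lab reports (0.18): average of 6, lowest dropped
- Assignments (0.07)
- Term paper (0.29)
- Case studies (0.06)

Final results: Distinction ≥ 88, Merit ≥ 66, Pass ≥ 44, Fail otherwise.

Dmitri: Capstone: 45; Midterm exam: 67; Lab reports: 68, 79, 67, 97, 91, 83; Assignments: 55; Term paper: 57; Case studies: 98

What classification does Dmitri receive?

Pass

Lab reports: drop 67 → average of remaining 5 = 418/5 = 83.6
Weighted total:
  Capstone 45 × 0.28 = 12.6
  Midterm exam 67 × 0.12 = 8.04
  Lab reports 83.6 × 0.18 = 15.048
  Assignments 55 × 0.07 = 3.85
  Term paper 57 × 0.29 = 16.53
  Case studies 98 × 0.06 = 5.88
Sum = 61.948
61.948 is ≥ 44 and < 66 → Pass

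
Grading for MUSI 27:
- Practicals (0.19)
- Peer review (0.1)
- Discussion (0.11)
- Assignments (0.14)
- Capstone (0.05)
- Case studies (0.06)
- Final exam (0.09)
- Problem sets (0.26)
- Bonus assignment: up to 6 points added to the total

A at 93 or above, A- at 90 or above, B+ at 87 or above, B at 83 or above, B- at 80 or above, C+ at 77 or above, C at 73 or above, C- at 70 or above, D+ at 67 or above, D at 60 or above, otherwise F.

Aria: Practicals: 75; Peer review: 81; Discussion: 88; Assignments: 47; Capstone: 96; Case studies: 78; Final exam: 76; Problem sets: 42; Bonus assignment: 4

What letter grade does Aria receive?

D+

Weighted total:
  Practicals 75 × 0.19 = 14.25
  Peer review 81 × 0.1 = 8.1
  Discussion 88 × 0.11 = 9.68
  Assignments 47 × 0.14 = 6.58
  Capstone 96 × 0.05 = 4.8
  Case studies 78 × 0.06 = 4.68
  Final exam 76 × 0.09 = 6.84
  Problem sets 42 × 0.26 = 10.92
Sum = 65.85
Bonus assignment: 65.85 + 4 = 69.85
69.85 is ≥ 67 and < 70 → D+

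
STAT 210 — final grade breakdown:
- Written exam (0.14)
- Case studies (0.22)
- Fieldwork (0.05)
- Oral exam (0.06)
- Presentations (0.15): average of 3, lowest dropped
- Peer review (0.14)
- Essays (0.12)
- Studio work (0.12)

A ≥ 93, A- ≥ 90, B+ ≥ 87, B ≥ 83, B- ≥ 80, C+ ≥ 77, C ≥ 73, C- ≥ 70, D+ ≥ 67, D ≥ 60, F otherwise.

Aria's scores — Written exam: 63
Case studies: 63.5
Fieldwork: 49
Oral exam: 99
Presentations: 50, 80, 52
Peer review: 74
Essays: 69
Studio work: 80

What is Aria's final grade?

Presentations: drop 50 → average of remaining 2 = 132/2 = 66
Weighted total:
  Written exam 63 × 0.14 = 8.82
  Case studies 63.5 × 0.22 = 13.97
  Fieldwork 49 × 0.05 = 2.45
  Oral exam 99 × 0.06 = 5.94
  Presentations 66 × 0.15 = 9.9
  Peer review 74 × 0.14 = 10.36
  Essays 69 × 0.12 = 8.28
  Studio work 80 × 0.12 = 9.6
Sum = 69.32
69.32 is ≥ 67 and < 70 → D+

D+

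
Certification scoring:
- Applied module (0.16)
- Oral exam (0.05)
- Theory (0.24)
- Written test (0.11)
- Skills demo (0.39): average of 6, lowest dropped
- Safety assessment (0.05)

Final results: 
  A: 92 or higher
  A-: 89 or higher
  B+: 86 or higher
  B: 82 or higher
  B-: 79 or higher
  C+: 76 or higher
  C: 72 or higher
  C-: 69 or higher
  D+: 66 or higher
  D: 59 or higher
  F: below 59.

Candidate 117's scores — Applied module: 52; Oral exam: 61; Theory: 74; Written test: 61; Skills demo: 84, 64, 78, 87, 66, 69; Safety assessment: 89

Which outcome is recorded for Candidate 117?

C-

Skills demo: drop 64 → average of remaining 5 = 384/5 = 76.8
Weighted total:
  Applied module 52 × 0.16 = 8.32
  Oral exam 61 × 0.05 = 3.05
  Theory 74 × 0.24 = 17.76
  Written test 61 × 0.11 = 6.71
  Skills demo 76.8 × 0.39 = 29.952
  Safety assessment 89 × 0.05 = 4.45
Sum = 70.242
70.242 is ≥ 69 and < 72 → C-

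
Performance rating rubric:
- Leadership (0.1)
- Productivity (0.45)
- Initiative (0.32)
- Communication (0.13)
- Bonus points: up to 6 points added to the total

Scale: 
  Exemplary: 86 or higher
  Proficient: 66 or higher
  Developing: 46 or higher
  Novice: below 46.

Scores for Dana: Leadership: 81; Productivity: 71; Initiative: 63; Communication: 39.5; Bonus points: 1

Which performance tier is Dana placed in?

Weighted total:
  Leadership 81 × 0.1 = 8.1
  Productivity 71 × 0.45 = 31.95
  Initiative 63 × 0.32 = 20.16
  Communication 39.5 × 0.13 = 5.135
Sum = 65.345
Bonus points: 65.345 + 1 = 66.345
66.345 is ≥ 66 and < 86 → Proficient

Proficient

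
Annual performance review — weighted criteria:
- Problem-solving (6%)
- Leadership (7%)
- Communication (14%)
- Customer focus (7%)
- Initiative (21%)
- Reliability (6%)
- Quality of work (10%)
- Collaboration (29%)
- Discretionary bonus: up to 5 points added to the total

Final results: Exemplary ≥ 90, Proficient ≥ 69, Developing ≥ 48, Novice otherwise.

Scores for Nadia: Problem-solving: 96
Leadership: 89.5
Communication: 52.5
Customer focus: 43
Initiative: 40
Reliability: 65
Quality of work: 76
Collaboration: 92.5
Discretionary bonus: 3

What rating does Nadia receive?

Proficient

Weighted total:
  Problem-solving 96 × 0.06 = 5.76
  Leadership 89.5 × 0.07 = 6.265
  Communication 52.5 × 0.14 = 7.35
  Customer focus 43 × 0.07 = 3.01
  Initiative 40 × 0.21 = 8.4
  Reliability 65 × 0.06 = 3.9
  Quality of work 76 × 0.1 = 7.6
  Collaboration 92.5 × 0.29 = 26.825
Sum = 69.11
Discretionary bonus: 69.11 + 3 = 72.11
72.11 is ≥ 69 and < 90 → Proficient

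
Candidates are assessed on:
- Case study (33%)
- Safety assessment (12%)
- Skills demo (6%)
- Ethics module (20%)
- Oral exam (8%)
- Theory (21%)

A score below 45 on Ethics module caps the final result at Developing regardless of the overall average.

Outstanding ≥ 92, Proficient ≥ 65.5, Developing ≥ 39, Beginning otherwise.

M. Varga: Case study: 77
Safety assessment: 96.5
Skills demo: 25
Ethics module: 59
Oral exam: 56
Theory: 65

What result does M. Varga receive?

Ethics module score 59 ≥ 45: minimum met.
Weighted total:
  Case study 77 × 0.33 = 25.41
  Safety assessment 96.5 × 0.12 = 11.58
  Skills demo 25 × 0.06 = 1.5
  Ethics module 59 × 0.2 = 11.8
  Oral exam 56 × 0.08 = 4.48
  Theory 65 × 0.21 = 13.65
Sum = 68.42
68.42 is ≥ 65.5 and < 92 → Proficient

Proficient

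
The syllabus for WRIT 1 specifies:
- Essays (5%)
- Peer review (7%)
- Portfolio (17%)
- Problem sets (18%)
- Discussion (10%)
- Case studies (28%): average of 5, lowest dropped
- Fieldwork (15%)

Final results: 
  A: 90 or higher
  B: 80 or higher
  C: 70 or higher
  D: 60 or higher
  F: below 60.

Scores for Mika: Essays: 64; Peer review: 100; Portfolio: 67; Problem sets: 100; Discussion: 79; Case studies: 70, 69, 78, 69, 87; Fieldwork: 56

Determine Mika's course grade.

C

Case studies: drop 69 → average of remaining 4 = 304/4 = 76
Weighted total:
  Essays 64 × 0.05 = 3.2
  Peer review 100 × 0.07 = 7
  Portfolio 67 × 0.17 = 11.39
  Problem sets 100 × 0.18 = 18
  Discussion 79 × 0.1 = 7.9
  Case studies 76 × 0.28 = 21.28
  Fieldwork 56 × 0.15 = 8.4
Sum = 77.17
77.17 is ≥ 70 and < 80 → C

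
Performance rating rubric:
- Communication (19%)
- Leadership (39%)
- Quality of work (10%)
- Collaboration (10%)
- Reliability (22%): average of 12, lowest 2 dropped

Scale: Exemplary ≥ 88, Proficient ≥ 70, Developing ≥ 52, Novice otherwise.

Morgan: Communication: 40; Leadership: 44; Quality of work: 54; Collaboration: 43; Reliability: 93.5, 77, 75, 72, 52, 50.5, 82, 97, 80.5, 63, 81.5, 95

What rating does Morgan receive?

Developing

Reliability: drop 50.5, 52 → average of remaining 10 = 816.5/10 = 81.65
Weighted total:
  Communication 40 × 0.19 = 7.6
  Leadership 44 × 0.39 = 17.16
  Quality of work 54 × 0.1 = 5.4
  Collaboration 43 × 0.1 = 4.3
  Reliability 81.65 × 0.22 = 17.963
Sum = 52.423
52.423 is ≥ 52 and < 70 → Developing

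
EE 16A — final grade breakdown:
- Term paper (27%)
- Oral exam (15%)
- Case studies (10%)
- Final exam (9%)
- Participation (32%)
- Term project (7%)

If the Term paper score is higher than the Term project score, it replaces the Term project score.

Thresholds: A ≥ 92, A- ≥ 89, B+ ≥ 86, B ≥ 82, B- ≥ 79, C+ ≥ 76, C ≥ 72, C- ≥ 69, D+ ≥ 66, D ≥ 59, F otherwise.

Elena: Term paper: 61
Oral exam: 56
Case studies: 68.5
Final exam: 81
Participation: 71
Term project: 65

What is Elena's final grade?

Term paper (61) ≤ Term project (65), so Term project stays at 65.
Weighted total:
  Term paper 61 × 0.27 = 16.47
  Oral exam 56 × 0.15 = 8.4
  Case studies 68.5 × 0.1 = 6.85
  Final exam 81 × 0.09 = 7.29
  Participation 71 × 0.32 = 22.72
  Term project 65 × 0.07 = 4.55
Sum = 66.28
66.28 is ≥ 66 and < 69 → D+

D+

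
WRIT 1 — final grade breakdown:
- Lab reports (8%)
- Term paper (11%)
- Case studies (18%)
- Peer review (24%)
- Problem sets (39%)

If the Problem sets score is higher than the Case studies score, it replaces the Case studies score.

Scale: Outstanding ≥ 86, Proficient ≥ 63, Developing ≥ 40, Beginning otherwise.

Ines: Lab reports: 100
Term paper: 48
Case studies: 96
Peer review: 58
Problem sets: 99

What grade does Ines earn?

Problem sets (99) > Case studies (96), so Case studies counts as 99.
Weighted total:
  Lab reports 100 × 0.08 = 8
  Term paper 48 × 0.11 = 5.28
  Case studies 99 × 0.18 = 17.82
  Peer review 58 × 0.24 = 13.92
  Problem sets 99 × 0.39 = 38.61
Sum = 83.63
83.63 is ≥ 63 and < 86 → Proficient

Proficient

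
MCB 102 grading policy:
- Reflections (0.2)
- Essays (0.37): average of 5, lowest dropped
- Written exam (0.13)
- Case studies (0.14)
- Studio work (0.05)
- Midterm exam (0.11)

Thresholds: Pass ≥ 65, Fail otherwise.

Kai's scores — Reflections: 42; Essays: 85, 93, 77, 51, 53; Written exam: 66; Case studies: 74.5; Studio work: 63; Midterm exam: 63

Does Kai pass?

Essays: drop 51 → average of remaining 4 = 308/4 = 77
Weighted total:
  Reflections 42 × 0.2 = 8.4
  Essays 77 × 0.37 = 28.49
  Written exam 66 × 0.13 = 8.58
  Case studies 74.5 × 0.14 = 10.43
  Studio work 63 × 0.05 = 3.15
  Midterm exam 63 × 0.11 = 6.93
Sum = 65.98
65.98 ≥ 65 → Pass

Pass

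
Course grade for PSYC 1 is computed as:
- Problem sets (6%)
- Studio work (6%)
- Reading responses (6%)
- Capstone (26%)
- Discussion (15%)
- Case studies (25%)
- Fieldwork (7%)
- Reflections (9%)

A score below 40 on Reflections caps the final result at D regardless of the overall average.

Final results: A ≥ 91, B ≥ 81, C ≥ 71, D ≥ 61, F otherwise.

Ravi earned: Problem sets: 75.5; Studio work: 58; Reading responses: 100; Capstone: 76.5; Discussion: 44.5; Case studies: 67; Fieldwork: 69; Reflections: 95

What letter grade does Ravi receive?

Reflections score 95 ≥ 40: minimum met.
Weighted total:
  Problem sets 75.5 × 0.06 = 4.53
  Studio work 58 × 0.06 = 3.48
  Reading responses 100 × 0.06 = 6
  Capstone 76.5 × 0.26 = 19.89
  Discussion 44.5 × 0.15 = 6.675
  Case studies 67 × 0.25 = 16.75
  Fieldwork 69 × 0.07 = 4.83
  Reflections 95 × 0.09 = 8.55
Sum = 70.705
70.705 is ≥ 61 and < 71 → D

D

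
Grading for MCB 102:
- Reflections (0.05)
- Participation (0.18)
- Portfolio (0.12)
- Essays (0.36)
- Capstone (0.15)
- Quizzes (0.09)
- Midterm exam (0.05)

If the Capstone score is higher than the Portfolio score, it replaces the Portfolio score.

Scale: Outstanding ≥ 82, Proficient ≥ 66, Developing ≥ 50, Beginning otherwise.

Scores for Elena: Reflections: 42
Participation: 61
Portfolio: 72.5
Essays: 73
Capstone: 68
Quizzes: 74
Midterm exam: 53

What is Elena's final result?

Capstone (68) ≤ Portfolio (72.5), so Portfolio stays at 72.5.
Weighted total:
  Reflections 42 × 0.05 = 2.1
  Participation 61 × 0.18 = 10.98
  Portfolio 72.5 × 0.12 = 8.7
  Essays 73 × 0.36 = 26.28
  Capstone 68 × 0.15 = 10.2
  Quizzes 74 × 0.09 = 6.66
  Midterm exam 53 × 0.05 = 2.65
Sum = 67.57
67.57 is ≥ 66 and < 82 → Proficient

Proficient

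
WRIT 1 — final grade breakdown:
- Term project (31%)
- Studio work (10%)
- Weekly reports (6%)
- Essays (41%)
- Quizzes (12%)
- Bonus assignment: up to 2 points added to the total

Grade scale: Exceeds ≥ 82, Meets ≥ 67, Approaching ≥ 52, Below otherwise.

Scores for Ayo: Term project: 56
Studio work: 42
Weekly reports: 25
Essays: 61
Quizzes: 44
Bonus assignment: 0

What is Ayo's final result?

Approaching

Weighted total:
  Term project 56 × 0.31 = 17.36
  Studio work 42 × 0.1 = 4.2
  Weekly reports 25 × 0.06 = 1.5
  Essays 61 × 0.41 = 25.01
  Quizzes 44 × 0.12 = 5.28
Sum = 53.35
Bonus assignment: 53.35 + 0 = 53.35
53.35 is ≥ 52 and < 67 → Approaching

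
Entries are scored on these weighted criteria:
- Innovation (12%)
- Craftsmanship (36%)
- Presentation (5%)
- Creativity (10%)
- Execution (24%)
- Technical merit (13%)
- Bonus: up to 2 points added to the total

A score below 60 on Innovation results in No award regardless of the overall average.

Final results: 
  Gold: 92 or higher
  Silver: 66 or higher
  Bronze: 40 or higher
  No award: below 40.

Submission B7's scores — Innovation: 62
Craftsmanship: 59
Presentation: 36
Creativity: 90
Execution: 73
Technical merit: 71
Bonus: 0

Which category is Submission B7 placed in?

Silver

Innovation score 62 ≥ 60: minimum met.
Weighted total:
  Innovation 62 × 0.12 = 7.44
  Craftsmanship 59 × 0.36 = 21.24
  Presentation 36 × 0.05 = 1.8
  Creativity 90 × 0.1 = 9
  Execution 73 × 0.24 = 17.52
  Technical merit 71 × 0.13 = 9.23
Sum = 66.23
Bonus: 66.23 + 0 = 66.23
66.23 is ≥ 66 and < 92 → Silver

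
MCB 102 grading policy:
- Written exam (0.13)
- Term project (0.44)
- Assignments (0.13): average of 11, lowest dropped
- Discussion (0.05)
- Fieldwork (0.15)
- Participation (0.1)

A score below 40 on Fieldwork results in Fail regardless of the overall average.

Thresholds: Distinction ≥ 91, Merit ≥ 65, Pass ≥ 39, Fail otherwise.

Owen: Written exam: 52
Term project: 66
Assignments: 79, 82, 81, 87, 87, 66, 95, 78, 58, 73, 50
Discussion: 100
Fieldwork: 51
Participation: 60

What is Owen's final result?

Pass

Assignments: drop 50 → average of remaining 10 = 786/10 = 78.6
Fieldwork score 51 ≥ 40: minimum met.
Weighted total:
  Written exam 52 × 0.13 = 6.76
  Term project 66 × 0.44 = 29.04
  Assignments 78.6 × 0.13 = 10.218
  Discussion 100 × 0.05 = 5
  Fieldwork 51 × 0.15 = 7.65
  Participation 60 × 0.1 = 6
Sum = 64.668
64.668 is ≥ 39 and < 65 → Pass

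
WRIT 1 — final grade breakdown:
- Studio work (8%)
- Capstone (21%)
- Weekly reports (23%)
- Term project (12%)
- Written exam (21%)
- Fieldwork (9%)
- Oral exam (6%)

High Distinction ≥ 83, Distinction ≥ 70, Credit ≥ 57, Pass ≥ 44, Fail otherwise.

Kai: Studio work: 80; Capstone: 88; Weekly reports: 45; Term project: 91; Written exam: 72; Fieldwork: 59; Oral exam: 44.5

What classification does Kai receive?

Weighted total:
  Studio work 80 × 0.08 = 6.4
  Capstone 88 × 0.21 = 18.48
  Weekly reports 45 × 0.23 = 10.35
  Term project 91 × 0.12 = 10.92
  Written exam 72 × 0.21 = 15.12
  Fieldwork 59 × 0.09 = 5.31
  Oral exam 44.5 × 0.06 = 2.67
Sum = 69.25
69.25 is ≥ 57 and < 70 → Credit

Credit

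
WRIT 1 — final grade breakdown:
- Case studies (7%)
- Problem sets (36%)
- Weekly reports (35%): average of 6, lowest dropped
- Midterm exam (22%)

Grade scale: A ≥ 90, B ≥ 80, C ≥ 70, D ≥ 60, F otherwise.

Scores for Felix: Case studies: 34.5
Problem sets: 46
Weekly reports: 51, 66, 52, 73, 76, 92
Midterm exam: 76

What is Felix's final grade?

Weekly reports: drop 51 → average of remaining 5 = 359/5 = 71.8
Weighted total:
  Case studies 34.5 × 0.07 = 2.415
  Problem sets 46 × 0.36 = 16.56
  Weekly reports 71.8 × 0.35 = 25.13
  Midterm exam 76 × 0.22 = 16.72
Sum = 60.825
60.825 is ≥ 60 and < 70 → D

D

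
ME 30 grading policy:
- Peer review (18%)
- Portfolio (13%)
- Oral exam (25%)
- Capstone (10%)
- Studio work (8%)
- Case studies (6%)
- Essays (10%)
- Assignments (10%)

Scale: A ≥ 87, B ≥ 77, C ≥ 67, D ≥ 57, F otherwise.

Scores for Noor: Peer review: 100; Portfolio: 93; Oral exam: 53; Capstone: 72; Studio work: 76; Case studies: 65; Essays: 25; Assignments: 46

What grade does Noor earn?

C

Weighted total:
  Peer review 100 × 0.18 = 18
  Portfolio 93 × 0.13 = 12.09
  Oral exam 53 × 0.25 = 13.25
  Capstone 72 × 0.1 = 7.2
  Studio work 76 × 0.08 = 6.08
  Case studies 65 × 0.06 = 3.9
  Essays 25 × 0.1 = 2.5
  Assignments 46 × 0.1 = 4.6
Sum = 67.62
67.62 is ≥ 67 and < 77 → C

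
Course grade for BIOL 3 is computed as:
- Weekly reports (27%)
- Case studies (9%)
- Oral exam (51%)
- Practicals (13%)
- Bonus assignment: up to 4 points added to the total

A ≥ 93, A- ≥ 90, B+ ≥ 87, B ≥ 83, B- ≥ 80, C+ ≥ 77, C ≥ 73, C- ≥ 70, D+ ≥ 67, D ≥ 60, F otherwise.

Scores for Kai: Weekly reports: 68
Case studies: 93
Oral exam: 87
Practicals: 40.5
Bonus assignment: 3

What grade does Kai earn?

C+

Weighted total:
  Weekly reports 68 × 0.27 = 18.36
  Case studies 93 × 0.09 = 8.37
  Oral exam 87 × 0.51 = 44.37
  Practicals 40.5 × 0.13 = 5.265
Sum = 76.365
Bonus assignment: 76.365 + 3 = 79.365
79.365 is ≥ 77 and < 80 → C+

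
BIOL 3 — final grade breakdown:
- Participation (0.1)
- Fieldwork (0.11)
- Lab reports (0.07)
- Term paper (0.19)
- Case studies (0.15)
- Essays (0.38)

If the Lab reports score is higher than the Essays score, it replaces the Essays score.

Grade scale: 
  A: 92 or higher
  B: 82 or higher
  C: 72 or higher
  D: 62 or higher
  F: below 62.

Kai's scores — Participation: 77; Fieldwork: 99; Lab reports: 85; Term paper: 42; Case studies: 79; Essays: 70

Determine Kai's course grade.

C

Lab reports (85) > Essays (70), so Essays counts as 85.
Weighted total:
  Participation 77 × 0.1 = 7.7
  Fieldwork 99 × 0.11 = 10.89
  Lab reports 85 × 0.07 = 5.95
  Term paper 42 × 0.19 = 7.98
  Case studies 79 × 0.15 = 11.85
  Essays 85 × 0.38 = 32.3
Sum = 76.67
76.67 is ≥ 72 and < 82 → C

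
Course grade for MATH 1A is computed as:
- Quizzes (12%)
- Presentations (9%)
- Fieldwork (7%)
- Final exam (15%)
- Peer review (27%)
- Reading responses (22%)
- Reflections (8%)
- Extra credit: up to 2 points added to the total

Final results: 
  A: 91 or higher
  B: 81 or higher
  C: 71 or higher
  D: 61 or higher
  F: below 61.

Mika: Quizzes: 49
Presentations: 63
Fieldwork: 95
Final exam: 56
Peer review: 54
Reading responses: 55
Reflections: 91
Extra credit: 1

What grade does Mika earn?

Weighted total:
  Quizzes 49 × 0.12 = 5.88
  Presentations 63 × 0.09 = 5.67
  Fieldwork 95 × 0.07 = 6.65
  Final exam 56 × 0.15 = 8.4
  Peer review 54 × 0.27 = 14.58
  Reading responses 55 × 0.22 = 12.1
  Reflections 91 × 0.08 = 7.28
Sum = 60.56
Extra credit: 60.56 + 1 = 61.56
61.56 is ≥ 61 and < 71 → D

D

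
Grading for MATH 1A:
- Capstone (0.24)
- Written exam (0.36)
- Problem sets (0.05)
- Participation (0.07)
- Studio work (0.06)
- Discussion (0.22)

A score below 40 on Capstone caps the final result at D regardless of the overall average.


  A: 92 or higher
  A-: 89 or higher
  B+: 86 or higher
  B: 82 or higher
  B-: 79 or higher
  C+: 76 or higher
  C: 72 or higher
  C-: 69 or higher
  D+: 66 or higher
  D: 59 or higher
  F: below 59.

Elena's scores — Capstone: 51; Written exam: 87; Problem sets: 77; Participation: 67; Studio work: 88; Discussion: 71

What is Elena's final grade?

C

Capstone score 51 ≥ 40: minimum met.
Weighted total:
  Capstone 51 × 0.24 = 12.24
  Written exam 87 × 0.36 = 31.32
  Problem sets 77 × 0.05 = 3.85
  Participation 67 × 0.07 = 4.69
  Studio work 88 × 0.06 = 5.28
  Discussion 71 × 0.22 = 15.62
Sum = 73
73 is ≥ 72 and < 76 → C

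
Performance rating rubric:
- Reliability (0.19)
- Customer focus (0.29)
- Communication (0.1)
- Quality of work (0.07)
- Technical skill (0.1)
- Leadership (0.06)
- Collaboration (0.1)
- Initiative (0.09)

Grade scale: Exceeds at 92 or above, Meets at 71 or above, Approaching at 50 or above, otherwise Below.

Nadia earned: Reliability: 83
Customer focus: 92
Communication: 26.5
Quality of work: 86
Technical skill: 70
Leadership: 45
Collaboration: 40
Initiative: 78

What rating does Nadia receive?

Meets

Weighted total:
  Reliability 83 × 0.19 = 15.77
  Customer focus 92 × 0.29 = 26.68
  Communication 26.5 × 0.1 = 2.65
  Quality of work 86 × 0.07 = 6.02
  Technical skill 70 × 0.1 = 7
  Leadership 45 × 0.06 = 2.7
  Collaboration 40 × 0.1 = 4
  Initiative 78 × 0.09 = 7.02
Sum = 71.84
71.84 is ≥ 71 and < 92 → Meets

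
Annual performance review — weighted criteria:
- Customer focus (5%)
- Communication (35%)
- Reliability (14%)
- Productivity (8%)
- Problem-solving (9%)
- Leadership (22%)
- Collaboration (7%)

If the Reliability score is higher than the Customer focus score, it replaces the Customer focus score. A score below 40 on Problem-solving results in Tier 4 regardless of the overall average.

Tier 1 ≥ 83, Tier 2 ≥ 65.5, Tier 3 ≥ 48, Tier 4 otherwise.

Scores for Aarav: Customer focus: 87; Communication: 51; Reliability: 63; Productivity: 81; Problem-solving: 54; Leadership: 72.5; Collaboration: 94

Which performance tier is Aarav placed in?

Reliability (63) ≤ Customer focus (87), so Customer focus stays at 87.
Problem-solving score 54 ≥ 40: minimum met.
Weighted total:
  Customer focus 87 × 0.05 = 4.35
  Communication 51 × 0.35 = 17.85
  Reliability 63 × 0.14 = 8.82
  Productivity 81 × 0.08 = 6.48
  Problem-solving 54 × 0.09 = 4.86
  Leadership 72.5 × 0.22 = 15.95
  Collaboration 94 × 0.07 = 6.58
Sum = 64.89
64.89 is ≥ 48 and < 65.5 → Tier 3

Tier 3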